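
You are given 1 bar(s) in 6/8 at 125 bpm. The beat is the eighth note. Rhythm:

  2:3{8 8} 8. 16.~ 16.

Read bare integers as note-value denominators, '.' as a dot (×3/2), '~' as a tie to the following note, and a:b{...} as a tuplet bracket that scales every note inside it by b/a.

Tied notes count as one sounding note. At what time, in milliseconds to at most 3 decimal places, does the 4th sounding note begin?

1. 0.0ms @ 0 + 720.0ms (3/2)
2. 720.0ms @ 3/2 + 720.0ms (3/2)
3. 1440.0ms @ 3 + 720.0ms (3/2)
4. 2160.0ms @ 9/2 + 720.0ms (3/2)

note 4 onset = 9/2b = 2160.0ms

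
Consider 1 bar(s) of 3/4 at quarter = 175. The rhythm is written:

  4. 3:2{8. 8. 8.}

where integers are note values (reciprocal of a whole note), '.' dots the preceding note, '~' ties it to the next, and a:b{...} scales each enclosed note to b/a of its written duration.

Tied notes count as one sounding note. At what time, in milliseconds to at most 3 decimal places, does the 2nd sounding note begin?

1. 0.0ms @ 0 + 514.286ms (3/2)
2. 514.286ms @ 3/2 + 171.429ms (1/2)
3. 685.714ms @ 2 + 171.429ms (1/2)
4. 857.143ms @ 5/2 + 171.429ms (1/2)

note 2 onset = 3/2b = 514.286ms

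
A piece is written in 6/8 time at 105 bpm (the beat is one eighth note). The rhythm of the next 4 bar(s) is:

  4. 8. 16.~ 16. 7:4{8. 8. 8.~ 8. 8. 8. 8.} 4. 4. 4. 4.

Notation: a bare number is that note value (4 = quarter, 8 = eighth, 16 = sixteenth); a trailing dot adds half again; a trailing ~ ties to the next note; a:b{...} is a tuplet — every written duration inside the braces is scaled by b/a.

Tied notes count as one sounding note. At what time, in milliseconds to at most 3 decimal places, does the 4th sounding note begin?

note 4 onset = 6b = 3428.571ms

1. 0.0ms @ 0 + 1714.286ms (3)
2. 1714.286ms @ 3 + 857.143ms (3/2)
3. 2571.429ms @ 9/2 + 857.143ms (3/2)
4. 3428.571ms @ 6 + 489.796ms (6/7)
5. 3918.367ms @ 48/7 + 489.796ms (6/7)
6. 4408.163ms @ 54/7 + 979.592ms (12/7)
7. 5387.755ms @ 66/7 + 489.796ms (6/7)
8. 5877.551ms @ 72/7 + 489.796ms (6/7)
9. 6367.347ms @ 78/7 + 489.796ms (6/7)
10. 6857.143ms @ 12 + 1714.286ms (3)
11. 8571.429ms @ 15 + 1714.286ms (3)
12. 10285.714ms @ 18 + 1714.286ms (3)
13. 12000.0ms @ 21 + 1714.286ms (3)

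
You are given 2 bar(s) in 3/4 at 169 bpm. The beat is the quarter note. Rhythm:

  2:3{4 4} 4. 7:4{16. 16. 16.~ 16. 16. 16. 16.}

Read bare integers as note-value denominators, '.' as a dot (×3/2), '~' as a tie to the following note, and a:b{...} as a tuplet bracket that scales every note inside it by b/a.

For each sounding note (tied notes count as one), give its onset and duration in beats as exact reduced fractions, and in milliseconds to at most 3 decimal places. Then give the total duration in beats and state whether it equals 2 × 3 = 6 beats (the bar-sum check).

1) 0.0ms=0b +532.544ms=3/2b
2) 532.544ms=3/2b +532.544ms=3/2b
3) 1065.089ms=3b +532.544ms=3/2b
4) 1597.633ms=9/2b +76.078ms=3/14b
5) 1673.711ms=33/7b +76.078ms=3/14b
6) 1749.789ms=69/14b +152.156ms=3/7b
7) 1901.944ms=75/14b +76.078ms=3/14b
8) 1978.022ms=39/7b +76.078ms=3/14b
9) 2054.1ms=81/14b +76.078ms=3/14b
Σ=6b of 6 (169bpm 3/4) — PASS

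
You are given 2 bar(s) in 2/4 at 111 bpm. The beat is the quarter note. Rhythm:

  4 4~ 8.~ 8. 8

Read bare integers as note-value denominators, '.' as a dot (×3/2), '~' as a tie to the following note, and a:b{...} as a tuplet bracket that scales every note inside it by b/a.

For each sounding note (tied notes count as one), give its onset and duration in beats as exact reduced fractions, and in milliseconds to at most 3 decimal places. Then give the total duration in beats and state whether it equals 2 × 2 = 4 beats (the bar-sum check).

1) 0.0ms=0b +540.541ms=1b
2) 540.541ms=1b +1351.351ms=5/2b
3) 1891.892ms=7/2b +270.27ms=1/2b
Σ=4b of 4 (111bpm 2/4) — PASS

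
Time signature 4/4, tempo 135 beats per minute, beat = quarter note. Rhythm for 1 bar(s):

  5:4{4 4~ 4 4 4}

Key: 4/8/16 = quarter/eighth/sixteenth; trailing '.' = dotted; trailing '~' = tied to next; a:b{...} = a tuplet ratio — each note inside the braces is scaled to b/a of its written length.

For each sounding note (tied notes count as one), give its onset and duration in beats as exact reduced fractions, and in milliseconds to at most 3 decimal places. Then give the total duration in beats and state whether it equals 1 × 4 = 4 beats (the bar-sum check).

1) 0.0ms=0b +355.556ms=4/5b
2) 355.556ms=4/5b +711.111ms=8/5b
3) 1066.667ms=12/5b +355.556ms=4/5b
4) 1422.222ms=16/5b +355.556ms=4/5b
Σ=4b of 4 (135bpm 4/4) — PASS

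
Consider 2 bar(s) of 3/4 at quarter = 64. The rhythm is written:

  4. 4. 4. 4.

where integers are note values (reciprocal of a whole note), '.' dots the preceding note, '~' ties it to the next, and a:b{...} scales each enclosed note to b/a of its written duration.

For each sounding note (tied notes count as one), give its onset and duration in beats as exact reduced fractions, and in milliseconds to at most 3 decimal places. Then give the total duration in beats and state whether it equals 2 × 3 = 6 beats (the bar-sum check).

1) 0.0ms=0b +1406.25ms=3/2b
2) 1406.25ms=3/2b +1406.25ms=3/2b
3) 2812.5ms=3b +1406.25ms=3/2b
4) 4218.75ms=9/2b +1406.25ms=3/2b
Σ=6b of 6 (64bpm 3/4) — PASS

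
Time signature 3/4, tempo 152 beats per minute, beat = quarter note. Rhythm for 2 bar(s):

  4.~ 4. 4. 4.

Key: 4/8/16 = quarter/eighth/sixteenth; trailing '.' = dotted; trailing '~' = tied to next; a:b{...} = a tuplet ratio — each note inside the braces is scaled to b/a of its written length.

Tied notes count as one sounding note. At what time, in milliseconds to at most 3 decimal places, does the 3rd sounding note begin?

1. 0.0ms @ 0 + 1184.211ms (3)
2. 1184.211ms @ 3 + 592.105ms (3/2)
3. 1776.316ms @ 9/2 + 592.105ms (3/2)

note 3 onset = 9/2b = 1776.316ms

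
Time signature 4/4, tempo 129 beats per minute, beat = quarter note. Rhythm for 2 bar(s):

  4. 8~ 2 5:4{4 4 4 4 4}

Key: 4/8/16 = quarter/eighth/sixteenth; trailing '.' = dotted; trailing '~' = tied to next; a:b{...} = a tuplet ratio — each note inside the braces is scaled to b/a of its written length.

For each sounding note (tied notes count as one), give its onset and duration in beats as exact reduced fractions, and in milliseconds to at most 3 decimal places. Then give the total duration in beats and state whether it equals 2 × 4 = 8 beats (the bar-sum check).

1) 0.0ms=0b +697.674ms=3/2b
2) 697.674ms=3/2b +1162.791ms=5/2b
3) 1860.465ms=4b +372.093ms=4/5b
4) 2232.558ms=24/5b +372.093ms=4/5b
5) 2604.651ms=28/5b +372.093ms=4/5b
6) 2976.744ms=32/5b +372.093ms=4/5b
7) 3348.837ms=36/5b +372.093ms=4/5b
Σ=8b of 8 (129bpm 4/4) — PASS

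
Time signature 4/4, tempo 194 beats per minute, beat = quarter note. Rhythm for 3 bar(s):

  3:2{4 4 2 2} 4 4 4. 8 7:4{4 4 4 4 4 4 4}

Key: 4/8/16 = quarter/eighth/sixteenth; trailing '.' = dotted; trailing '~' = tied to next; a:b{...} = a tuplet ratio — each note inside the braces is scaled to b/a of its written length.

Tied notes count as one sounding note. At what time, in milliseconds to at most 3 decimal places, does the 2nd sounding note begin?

1. 0.0ms @ 0 + 206.186ms (2/3)
2. 206.186ms @ 2/3 + 206.186ms (2/3)
3. 412.371ms @ 4/3 + 412.371ms (4/3)
4. 824.742ms @ 8/3 + 412.371ms (4/3)
5. 1237.113ms @ 4 + 309.278ms (1)
6. 1546.392ms @ 5 + 309.278ms (1)
7. 1855.67ms @ 6 + 463.918ms (3/2)
8. 2319.588ms @ 15/2 + 154.639ms (1/2)
9. 2474.227ms @ 8 + 176.73ms (4/7)
10. 2650.957ms @ 60/7 + 176.73ms (4/7)
11. 2827.688ms @ 64/7 + 176.73ms (4/7)
12. 3004.418ms @ 68/7 + 176.73ms (4/7)
13. 3181.149ms @ 72/7 + 176.73ms (4/7)
14. 3357.879ms @ 76/7 + 176.73ms (4/7)
15. 3534.61ms @ 80/7 + 176.73ms (4/7)

note 2 onset = 2/3b = 206.186ms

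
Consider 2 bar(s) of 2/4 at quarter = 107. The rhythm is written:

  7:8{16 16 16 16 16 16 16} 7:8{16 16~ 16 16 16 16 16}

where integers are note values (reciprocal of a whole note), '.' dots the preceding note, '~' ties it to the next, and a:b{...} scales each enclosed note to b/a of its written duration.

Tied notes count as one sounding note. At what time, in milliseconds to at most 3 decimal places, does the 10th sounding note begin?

1. 0.0ms @ 0 + 160.214ms (2/7)
2. 160.214ms @ 2/7 + 160.214ms (2/7)
3. 320.427ms @ 4/7 + 160.214ms (2/7)
4. 480.641ms @ 6/7 + 160.214ms (2/7)
5. 640.854ms @ 8/7 + 160.214ms (2/7)
6. 801.068ms @ 10/7 + 160.214ms (2/7)
7. 961.282ms @ 12/7 + 160.214ms (2/7)
8. 1121.495ms @ 2 + 160.214ms (2/7)
9. 1281.709ms @ 16/7 + 320.427ms (4/7)
10. 1602.136ms @ 20/7 + 160.214ms (2/7)
11. 1762.35ms @ 22/7 + 160.214ms (2/7)
12. 1922.563ms @ 24/7 + 160.214ms (2/7)
13. 2082.777ms @ 26/7 + 160.214ms (2/7)

note 10 onset = 20/7b = 1602.136ms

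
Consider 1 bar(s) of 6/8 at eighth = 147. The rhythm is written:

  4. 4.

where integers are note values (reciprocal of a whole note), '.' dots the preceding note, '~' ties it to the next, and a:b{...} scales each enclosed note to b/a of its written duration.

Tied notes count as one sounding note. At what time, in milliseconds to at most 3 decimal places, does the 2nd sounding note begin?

note 2 onset = 3b = 1224.49ms

1. 0.0ms @ 0 + 1224.49ms (3)
2. 1224.49ms @ 3 + 1224.49ms (3)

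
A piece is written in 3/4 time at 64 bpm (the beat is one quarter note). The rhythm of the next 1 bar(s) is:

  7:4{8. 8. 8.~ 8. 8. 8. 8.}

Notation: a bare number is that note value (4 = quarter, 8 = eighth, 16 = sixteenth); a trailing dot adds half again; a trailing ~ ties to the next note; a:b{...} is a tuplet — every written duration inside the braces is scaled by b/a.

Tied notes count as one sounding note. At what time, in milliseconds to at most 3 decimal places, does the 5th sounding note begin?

1. 0.0ms @ 0 + 401.786ms (3/7)
2. 401.786ms @ 3/7 + 401.786ms (3/7)
3. 803.571ms @ 6/7 + 803.571ms (6/7)
4. 1607.143ms @ 12/7 + 401.786ms (3/7)
5. 2008.929ms @ 15/7 + 401.786ms (3/7)
6. 2410.714ms @ 18/7 + 401.786ms (3/7)

note 5 onset = 15/7b = 2008.929ms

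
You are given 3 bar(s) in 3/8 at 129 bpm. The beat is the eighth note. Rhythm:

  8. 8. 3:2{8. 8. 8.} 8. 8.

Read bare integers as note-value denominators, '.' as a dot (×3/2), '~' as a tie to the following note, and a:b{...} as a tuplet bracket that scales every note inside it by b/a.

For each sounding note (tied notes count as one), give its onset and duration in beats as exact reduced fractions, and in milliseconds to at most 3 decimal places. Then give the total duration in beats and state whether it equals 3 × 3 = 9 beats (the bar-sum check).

1) 0.0ms=0b +697.674ms=3/2b
2) 697.674ms=3/2b +697.674ms=3/2b
3) 1395.349ms=3b +465.116ms=1b
4) 1860.465ms=4b +465.116ms=1b
5) 2325.581ms=5b +465.116ms=1b
6) 2790.698ms=6b +697.674ms=3/2b
7) 3488.372ms=15/2b +697.674ms=3/2b
Σ=9b of 9 (129bpm 3/8) — PASS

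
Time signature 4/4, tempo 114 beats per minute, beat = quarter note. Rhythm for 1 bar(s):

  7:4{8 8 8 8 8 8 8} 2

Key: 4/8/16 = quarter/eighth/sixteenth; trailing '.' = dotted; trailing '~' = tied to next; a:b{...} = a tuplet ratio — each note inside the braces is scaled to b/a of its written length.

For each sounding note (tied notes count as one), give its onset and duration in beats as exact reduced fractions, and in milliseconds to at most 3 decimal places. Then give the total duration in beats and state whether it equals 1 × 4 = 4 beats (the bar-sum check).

1) 0.0ms=0b +150.376ms=2/7b
2) 150.376ms=2/7b +150.376ms=2/7b
3) 300.752ms=4/7b +150.376ms=2/7b
4) 451.128ms=6/7b +150.376ms=2/7b
5) 601.504ms=8/7b +150.376ms=2/7b
6) 751.88ms=10/7b +150.376ms=2/7b
7) 902.256ms=12/7b +150.376ms=2/7b
8) 1052.632ms=2b +1052.632ms=2b
Σ=4b of 4 (114bpm 4/4) — PASS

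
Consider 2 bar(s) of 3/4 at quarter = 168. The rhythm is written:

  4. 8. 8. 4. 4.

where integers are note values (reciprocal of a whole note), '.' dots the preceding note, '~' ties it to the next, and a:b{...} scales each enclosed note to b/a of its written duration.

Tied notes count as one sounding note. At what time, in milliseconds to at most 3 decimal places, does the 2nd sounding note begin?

note 2 onset = 3/2b = 535.714ms

1. 0.0ms @ 0 + 535.714ms (3/2)
2. 535.714ms @ 3/2 + 267.857ms (3/4)
3. 803.571ms @ 9/4 + 267.857ms (3/4)
4. 1071.429ms @ 3 + 535.714ms (3/2)
5. 1607.143ms @ 9/2 + 535.714ms (3/2)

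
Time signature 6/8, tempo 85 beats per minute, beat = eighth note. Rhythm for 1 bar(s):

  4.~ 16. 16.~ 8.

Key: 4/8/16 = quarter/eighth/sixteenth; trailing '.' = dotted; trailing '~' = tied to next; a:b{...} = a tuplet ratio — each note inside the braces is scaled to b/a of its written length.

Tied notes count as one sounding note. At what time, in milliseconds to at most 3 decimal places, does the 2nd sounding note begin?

note 2 onset = 15/4b = 2647.059ms

1. 0.0ms @ 0 + 2647.059ms (15/4)
2. 2647.059ms @ 15/4 + 1588.235ms (9/4)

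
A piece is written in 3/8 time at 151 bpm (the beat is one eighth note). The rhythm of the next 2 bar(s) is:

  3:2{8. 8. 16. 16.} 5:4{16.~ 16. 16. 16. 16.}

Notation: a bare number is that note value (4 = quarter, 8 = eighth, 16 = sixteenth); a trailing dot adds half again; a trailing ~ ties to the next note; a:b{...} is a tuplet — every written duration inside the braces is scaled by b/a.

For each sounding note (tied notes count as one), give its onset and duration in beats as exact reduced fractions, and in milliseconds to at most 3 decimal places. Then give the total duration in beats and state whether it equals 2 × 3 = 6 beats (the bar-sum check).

1) 0.0ms=0b +397.351ms=1b
2) 397.351ms=1b +397.351ms=1b
3) 794.702ms=2b +198.675ms=1/2b
4) 993.377ms=5/2b +198.675ms=1/2b
5) 1192.053ms=3b +476.821ms=6/5b
6) 1668.874ms=21/5b +238.411ms=3/5b
7) 1907.285ms=24/5b +238.411ms=3/5b
8) 2145.695ms=27/5b +238.411ms=3/5b
Σ=6b of 6 (151bpm 3/8) — PASS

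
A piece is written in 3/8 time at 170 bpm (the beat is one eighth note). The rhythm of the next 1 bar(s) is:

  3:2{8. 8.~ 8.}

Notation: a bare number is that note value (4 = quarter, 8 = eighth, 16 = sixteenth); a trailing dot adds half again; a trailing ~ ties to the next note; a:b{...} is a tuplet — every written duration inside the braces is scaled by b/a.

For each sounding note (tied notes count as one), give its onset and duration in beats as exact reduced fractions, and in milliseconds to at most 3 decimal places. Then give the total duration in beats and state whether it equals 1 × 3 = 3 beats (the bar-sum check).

1) 0.0ms=0b +352.941ms=1b
2) 352.941ms=1b +705.882ms=2b
Σ=3b of 3 (170bpm 3/8) — PASS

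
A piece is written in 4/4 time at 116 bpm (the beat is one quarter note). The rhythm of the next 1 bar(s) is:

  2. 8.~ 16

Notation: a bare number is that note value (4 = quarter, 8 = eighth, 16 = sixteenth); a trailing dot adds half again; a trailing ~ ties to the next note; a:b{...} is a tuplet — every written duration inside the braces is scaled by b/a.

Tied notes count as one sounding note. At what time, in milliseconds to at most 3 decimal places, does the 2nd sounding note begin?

note 2 onset = 3b = 1551.724ms

1. 0.0ms @ 0 + 1551.724ms (3)
2. 1551.724ms @ 3 + 517.241ms (1)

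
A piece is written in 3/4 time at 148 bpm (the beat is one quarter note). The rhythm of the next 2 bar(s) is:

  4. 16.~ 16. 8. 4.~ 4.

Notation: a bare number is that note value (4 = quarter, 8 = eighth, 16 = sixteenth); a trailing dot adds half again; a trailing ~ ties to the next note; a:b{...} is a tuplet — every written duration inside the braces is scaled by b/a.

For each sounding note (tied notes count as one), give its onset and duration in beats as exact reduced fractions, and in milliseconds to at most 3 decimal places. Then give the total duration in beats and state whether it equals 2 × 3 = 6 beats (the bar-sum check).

1) 0.0ms=0b +608.108ms=3/2b
2) 608.108ms=3/2b +304.054ms=3/4b
3) 912.162ms=9/4b +304.054ms=3/4b
4) 1216.216ms=3b +1216.216ms=3b
Σ=6b of 6 (148bpm 3/4) — PASS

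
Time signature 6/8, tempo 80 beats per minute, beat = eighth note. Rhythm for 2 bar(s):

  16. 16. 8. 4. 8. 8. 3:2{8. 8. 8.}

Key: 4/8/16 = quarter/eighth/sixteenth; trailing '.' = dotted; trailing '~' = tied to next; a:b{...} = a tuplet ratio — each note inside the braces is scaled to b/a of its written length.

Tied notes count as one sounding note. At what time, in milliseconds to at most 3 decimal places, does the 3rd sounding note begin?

note 3 onset = 3/2b = 1125.0ms

1. 0.0ms @ 0 + 562.5ms (3/4)
2. 562.5ms @ 3/4 + 562.5ms (3/4)
3. 1125.0ms @ 3/2 + 1125.0ms (3/2)
4. 2250.0ms @ 3 + 2250.0ms (3)
5. 4500.0ms @ 6 + 1125.0ms (3/2)
6. 5625.0ms @ 15/2 + 1125.0ms (3/2)
7. 6750.0ms @ 9 + 750.0ms (1)
8. 7500.0ms @ 10 + 750.0ms (1)
9. 8250.0ms @ 11 + 750.0ms (1)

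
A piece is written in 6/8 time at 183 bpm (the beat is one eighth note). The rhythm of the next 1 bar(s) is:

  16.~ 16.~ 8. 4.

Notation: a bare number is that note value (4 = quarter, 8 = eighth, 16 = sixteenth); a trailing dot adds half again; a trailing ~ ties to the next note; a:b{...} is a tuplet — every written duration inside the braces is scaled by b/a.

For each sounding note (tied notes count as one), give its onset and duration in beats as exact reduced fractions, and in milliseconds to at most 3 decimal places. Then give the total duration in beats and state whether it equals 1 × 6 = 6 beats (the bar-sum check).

1) 0.0ms=0b +983.607ms=3b
2) 983.607ms=3b +983.607ms=3b
Σ=6b of 6 (183bpm 6/8) — PASS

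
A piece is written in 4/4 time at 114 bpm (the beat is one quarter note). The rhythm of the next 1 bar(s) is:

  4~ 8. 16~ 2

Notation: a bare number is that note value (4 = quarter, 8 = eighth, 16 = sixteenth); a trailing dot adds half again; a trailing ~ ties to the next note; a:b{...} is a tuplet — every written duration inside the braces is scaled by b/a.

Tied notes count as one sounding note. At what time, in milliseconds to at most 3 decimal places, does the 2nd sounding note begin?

1. 0.0ms @ 0 + 921.053ms (7/4)
2. 921.053ms @ 7/4 + 1184.211ms (9/4)

note 2 onset = 7/4b = 921.053ms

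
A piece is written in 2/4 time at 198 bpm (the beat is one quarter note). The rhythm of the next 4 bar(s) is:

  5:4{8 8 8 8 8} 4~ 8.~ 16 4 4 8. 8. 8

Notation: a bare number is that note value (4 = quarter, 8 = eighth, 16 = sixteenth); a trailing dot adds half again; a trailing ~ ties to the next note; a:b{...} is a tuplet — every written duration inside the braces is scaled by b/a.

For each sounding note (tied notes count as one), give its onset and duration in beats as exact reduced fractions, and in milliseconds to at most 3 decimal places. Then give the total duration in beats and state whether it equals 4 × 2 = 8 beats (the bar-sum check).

1) 0.0ms=0b +121.212ms=2/5b
2) 121.212ms=2/5b +121.212ms=2/5b
3) 242.424ms=4/5b +121.212ms=2/5b
4) 363.636ms=6/5b +121.212ms=2/5b
5) 484.848ms=8/5b +121.212ms=2/5b
6) 606.061ms=2b +606.061ms=2b
7) 1212.121ms=4b +303.03ms=1b
8) 1515.152ms=5b +303.03ms=1b
9) 1818.182ms=6b +227.273ms=3/4b
10) 2045.455ms=27/4b +227.273ms=3/4b
11) 2272.727ms=15/2b +151.515ms=1/2b
Σ=8b of 8 (198bpm 2/4) — PASS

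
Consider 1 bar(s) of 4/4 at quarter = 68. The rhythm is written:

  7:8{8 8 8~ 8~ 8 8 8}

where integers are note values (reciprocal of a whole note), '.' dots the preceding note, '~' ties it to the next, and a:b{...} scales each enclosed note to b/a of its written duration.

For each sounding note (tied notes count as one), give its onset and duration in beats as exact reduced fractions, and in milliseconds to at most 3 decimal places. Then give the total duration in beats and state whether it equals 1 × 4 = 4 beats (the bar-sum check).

1) 0.0ms=0b +504.202ms=4/7b
2) 504.202ms=4/7b +504.202ms=4/7b
3) 1008.403ms=8/7b +1512.605ms=12/7b
4) 2521.008ms=20/7b +504.202ms=4/7b
5) 3025.21ms=24/7b +504.202ms=4/7b
Σ=4b of 4 (68bpm 4/4) — PASS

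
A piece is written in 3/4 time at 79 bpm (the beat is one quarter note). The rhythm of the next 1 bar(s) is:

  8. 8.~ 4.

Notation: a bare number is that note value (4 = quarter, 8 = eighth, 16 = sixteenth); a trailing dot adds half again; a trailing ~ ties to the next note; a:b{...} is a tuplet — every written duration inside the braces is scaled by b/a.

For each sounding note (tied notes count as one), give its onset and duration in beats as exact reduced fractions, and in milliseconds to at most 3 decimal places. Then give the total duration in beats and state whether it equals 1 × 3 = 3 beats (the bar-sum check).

1) 0.0ms=0b +569.62ms=3/4b
2) 569.62ms=3/4b +1708.861ms=9/4b
Σ=3b of 3 (79bpm 3/4) — PASS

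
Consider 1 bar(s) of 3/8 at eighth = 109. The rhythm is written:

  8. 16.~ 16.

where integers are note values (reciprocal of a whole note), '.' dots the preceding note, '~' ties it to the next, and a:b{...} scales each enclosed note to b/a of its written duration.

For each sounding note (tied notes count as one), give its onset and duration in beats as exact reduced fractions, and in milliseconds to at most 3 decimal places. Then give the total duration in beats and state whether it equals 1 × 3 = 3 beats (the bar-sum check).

1) 0.0ms=0b +825.688ms=3/2b
2) 825.688ms=3/2b +825.688ms=3/2b
Σ=3b of 3 (109bpm 3/8) — PASS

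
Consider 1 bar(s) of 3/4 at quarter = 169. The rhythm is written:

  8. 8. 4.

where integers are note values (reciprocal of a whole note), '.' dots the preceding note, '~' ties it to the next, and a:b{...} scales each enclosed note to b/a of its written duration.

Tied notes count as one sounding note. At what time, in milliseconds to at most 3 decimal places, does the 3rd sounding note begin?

note 3 onset = 3/2b = 532.544ms

1. 0.0ms @ 0 + 266.272ms (3/4)
2. 266.272ms @ 3/4 + 266.272ms (3/4)
3. 532.544ms @ 3/2 + 532.544ms (3/2)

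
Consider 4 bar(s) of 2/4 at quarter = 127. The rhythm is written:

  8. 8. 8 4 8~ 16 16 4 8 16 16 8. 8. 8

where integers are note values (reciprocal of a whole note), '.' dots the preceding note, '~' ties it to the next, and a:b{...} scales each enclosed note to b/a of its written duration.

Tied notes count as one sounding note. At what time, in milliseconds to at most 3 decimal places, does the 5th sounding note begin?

note 5 onset = 3b = 1417.323ms

1. 0.0ms @ 0 + 354.331ms (3/4)
2. 354.331ms @ 3/4 + 354.331ms (3/4)
3. 708.661ms @ 3/2 + 236.22ms (1/2)
4. 944.882ms @ 2 + 472.441ms (1)
5. 1417.323ms @ 3 + 354.331ms (3/4)
6. 1771.654ms @ 15/4 + 118.11ms (1/4)
7. 1889.764ms @ 4 + 472.441ms (1)
8. 2362.205ms @ 5 + 236.22ms (1/2)
9. 2598.425ms @ 11/2 + 118.11ms (1/4)
10. 2716.535ms @ 23/4 + 118.11ms (1/4)
11. 2834.646ms @ 6 + 354.331ms (3/4)
12. 3188.976ms @ 27/4 + 354.331ms (3/4)
13. 3543.307ms @ 15/2 + 236.22ms (1/2)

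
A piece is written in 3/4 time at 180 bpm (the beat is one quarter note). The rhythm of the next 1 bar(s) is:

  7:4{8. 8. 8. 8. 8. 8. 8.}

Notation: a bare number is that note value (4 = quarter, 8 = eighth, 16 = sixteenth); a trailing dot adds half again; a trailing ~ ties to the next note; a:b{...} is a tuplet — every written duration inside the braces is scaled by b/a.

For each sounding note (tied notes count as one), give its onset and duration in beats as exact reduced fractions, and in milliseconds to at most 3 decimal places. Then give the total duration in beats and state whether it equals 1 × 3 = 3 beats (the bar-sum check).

1) 0.0ms=0b +142.857ms=3/7b
2) 142.857ms=3/7b +142.857ms=3/7b
3) 285.714ms=6/7b +142.857ms=3/7b
4) 428.571ms=9/7b +142.857ms=3/7b
5) 571.429ms=12/7b +142.857ms=3/7b
6) 714.286ms=15/7b +142.857ms=3/7b
7) 857.143ms=18/7b +142.857ms=3/7b
Σ=3b of 3 (180bpm 3/4) — PASS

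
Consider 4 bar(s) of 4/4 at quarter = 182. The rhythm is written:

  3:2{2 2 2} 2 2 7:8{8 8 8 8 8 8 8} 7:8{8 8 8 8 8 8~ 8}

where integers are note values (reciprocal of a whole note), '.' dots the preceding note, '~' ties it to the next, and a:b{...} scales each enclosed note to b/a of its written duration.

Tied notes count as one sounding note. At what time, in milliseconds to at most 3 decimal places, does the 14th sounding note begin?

note 14 onset = 88/7b = 4144.427ms

1. 0.0ms @ 0 + 439.56ms (4/3)
2. 439.56ms @ 4/3 + 439.56ms (4/3)
3. 879.121ms @ 8/3 + 439.56ms (4/3)
4. 1318.681ms @ 4 + 659.341ms (2)
5. 1978.022ms @ 6 + 659.341ms (2)
6. 2637.363ms @ 8 + 188.383ms (4/7)
7. 2825.746ms @ 60/7 + 188.383ms (4/7)
8. 3014.129ms @ 64/7 + 188.383ms (4/7)
9. 3202.512ms @ 68/7 + 188.383ms (4/7)
10. 3390.895ms @ 72/7 + 188.383ms (4/7)
11. 3579.278ms @ 76/7 + 188.383ms (4/7)
12. 3767.661ms @ 80/7 + 188.383ms (4/7)
13. 3956.044ms @ 12 + 188.383ms (4/7)
14. 4144.427ms @ 88/7 + 188.383ms (4/7)
15. 4332.81ms @ 92/7 + 188.383ms (4/7)
16. 4521.193ms @ 96/7 + 188.383ms (4/7)
17. 4709.576ms @ 100/7 + 188.383ms (4/7)
18. 4897.959ms @ 104/7 + 376.766ms (8/7)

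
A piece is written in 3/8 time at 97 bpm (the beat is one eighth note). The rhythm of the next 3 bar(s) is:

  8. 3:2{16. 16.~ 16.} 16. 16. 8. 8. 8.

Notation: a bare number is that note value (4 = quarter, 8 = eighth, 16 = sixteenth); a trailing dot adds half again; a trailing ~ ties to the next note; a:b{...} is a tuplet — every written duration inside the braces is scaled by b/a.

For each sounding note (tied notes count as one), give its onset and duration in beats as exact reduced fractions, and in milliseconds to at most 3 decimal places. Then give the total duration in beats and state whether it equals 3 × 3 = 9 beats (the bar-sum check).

1) 0.0ms=0b +927.835ms=3/2b
2) 927.835ms=3/2b +309.278ms=1/2b
3) 1237.113ms=2b +618.557ms=1b
4) 1855.67ms=3b +463.918ms=3/4b
5) 2319.588ms=15/4b +463.918ms=3/4b
6) 2783.505ms=9/2b +927.835ms=3/2b
7) 3711.34ms=6b +927.835ms=3/2b
8) 4639.175ms=15/2b +927.835ms=3/2b
Σ=9b of 9 (97bpm 3/8) — PASS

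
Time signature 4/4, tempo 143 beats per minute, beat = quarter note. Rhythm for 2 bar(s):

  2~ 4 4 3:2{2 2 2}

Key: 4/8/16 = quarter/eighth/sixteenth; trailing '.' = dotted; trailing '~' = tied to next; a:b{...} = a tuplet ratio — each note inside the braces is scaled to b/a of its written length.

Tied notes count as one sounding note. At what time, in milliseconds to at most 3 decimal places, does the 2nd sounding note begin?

note 2 onset = 3b = 1258.741ms

1. 0.0ms @ 0 + 1258.741ms (3)
2. 1258.741ms @ 3 + 419.58ms (1)
3. 1678.322ms @ 4 + 559.441ms (4/3)
4. 2237.762ms @ 16/3 + 559.441ms (4/3)
5. 2797.203ms @ 20/3 + 559.441ms (4/3)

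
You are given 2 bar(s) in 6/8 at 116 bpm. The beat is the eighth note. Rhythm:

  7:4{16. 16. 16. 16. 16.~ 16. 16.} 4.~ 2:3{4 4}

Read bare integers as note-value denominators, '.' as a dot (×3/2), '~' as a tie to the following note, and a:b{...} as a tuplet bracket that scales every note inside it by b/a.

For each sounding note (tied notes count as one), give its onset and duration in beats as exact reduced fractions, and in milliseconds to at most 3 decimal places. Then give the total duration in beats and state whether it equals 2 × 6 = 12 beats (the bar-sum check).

1) 0.0ms=0b +221.675ms=3/7b
2) 221.675ms=3/7b +221.675ms=3/7b
3) 443.35ms=6/7b +221.675ms=3/7b
4) 665.025ms=9/7b +221.675ms=3/7b
5) 886.7ms=12/7b +443.35ms=6/7b
6) 1330.049ms=18/7b +221.675ms=3/7b
7) 1551.724ms=3b +3103.448ms=6b
8) 4655.172ms=9b +1551.724ms=3b
Σ=12b of 12 (116bpm 6/8) — PASS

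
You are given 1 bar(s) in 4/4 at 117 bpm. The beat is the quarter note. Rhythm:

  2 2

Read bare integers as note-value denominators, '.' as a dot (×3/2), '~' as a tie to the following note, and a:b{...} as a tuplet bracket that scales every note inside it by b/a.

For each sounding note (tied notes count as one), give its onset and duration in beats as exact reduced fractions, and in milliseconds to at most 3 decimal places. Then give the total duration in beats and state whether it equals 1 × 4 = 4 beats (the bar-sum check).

1) 0.0ms=0b +1025.641ms=2b
2) 1025.641ms=2b +1025.641ms=2b
Σ=4b of 4 (117bpm 4/4) — PASS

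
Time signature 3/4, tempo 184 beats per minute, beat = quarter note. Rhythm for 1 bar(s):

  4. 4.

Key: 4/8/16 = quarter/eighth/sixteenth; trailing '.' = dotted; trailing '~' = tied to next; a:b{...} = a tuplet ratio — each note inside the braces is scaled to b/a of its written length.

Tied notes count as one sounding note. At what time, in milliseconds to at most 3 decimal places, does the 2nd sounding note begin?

note 2 onset = 3/2b = 489.13ms

1. 0.0ms @ 0 + 489.13ms (3/2)
2. 489.13ms @ 3/2 + 489.13ms (3/2)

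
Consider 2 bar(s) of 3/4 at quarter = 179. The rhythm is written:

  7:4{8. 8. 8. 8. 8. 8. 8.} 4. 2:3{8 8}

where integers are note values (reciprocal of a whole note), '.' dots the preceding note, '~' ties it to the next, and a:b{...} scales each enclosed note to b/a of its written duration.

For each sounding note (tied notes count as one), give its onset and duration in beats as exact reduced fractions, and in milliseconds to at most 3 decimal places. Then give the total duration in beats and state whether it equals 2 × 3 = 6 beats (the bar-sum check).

1) 0.0ms=0b +143.655ms=3/7b
2) 143.655ms=3/7b +143.655ms=3/7b
3) 287.31ms=6/7b +143.655ms=3/7b
4) 430.966ms=9/7b +143.655ms=3/7b
5) 574.621ms=12/7b +143.655ms=3/7b
6) 718.276ms=15/7b +143.655ms=3/7b
7) 861.931ms=18/7b +143.655ms=3/7b
8) 1005.587ms=3b +502.793ms=3/2b
9) 1508.38ms=9/2b +251.397ms=3/4b
10) 1759.777ms=21/4b +251.397ms=3/4b
Σ=6b of 6 (179bpm 3/4) — PASS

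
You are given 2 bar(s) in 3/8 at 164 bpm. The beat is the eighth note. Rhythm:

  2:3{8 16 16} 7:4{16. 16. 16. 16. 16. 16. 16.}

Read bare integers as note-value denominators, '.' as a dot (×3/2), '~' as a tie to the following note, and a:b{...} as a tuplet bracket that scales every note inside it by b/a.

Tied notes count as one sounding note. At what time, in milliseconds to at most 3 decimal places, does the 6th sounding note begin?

note 6 onset = 27/7b = 1411.15ms

1. 0.0ms @ 0 + 548.78ms (3/2)
2. 548.78ms @ 3/2 + 274.39ms (3/4)
3. 823.171ms @ 9/4 + 274.39ms (3/4)
4. 1097.561ms @ 3 + 156.794ms (3/7)
5. 1254.355ms @ 24/7 + 156.794ms (3/7)
6. 1411.15ms @ 27/7 + 156.794ms (3/7)
7. 1567.944ms @ 30/7 + 156.794ms (3/7)
8. 1724.739ms @ 33/7 + 156.794ms (3/7)
9. 1881.533ms @ 36/7 + 156.794ms (3/7)
10. 2038.328ms @ 39/7 + 156.794ms (3/7)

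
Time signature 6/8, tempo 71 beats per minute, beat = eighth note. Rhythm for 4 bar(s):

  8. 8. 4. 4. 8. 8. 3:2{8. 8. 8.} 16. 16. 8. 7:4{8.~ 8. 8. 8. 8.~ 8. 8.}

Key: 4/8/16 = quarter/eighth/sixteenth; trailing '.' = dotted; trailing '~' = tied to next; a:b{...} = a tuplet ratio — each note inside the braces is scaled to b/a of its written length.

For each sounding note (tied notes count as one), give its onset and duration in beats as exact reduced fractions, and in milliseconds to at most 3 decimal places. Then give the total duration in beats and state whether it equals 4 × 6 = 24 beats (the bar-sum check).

1) 0.0ms=0b +1267.606ms=3/2b
2) 1267.606ms=3/2b +1267.606ms=3/2b
3) 2535.211ms=3b +2535.211ms=3b
4) 5070.423ms=6b +2535.211ms=3b
5) 7605.634ms=9b +1267.606ms=3/2b
6) 8873.239ms=21/2b +1267.606ms=3/2b
7) 10140.845ms=12b +845.07ms=1b
8) 10985.915ms=13b +845.07ms=1b
9) 11830.986ms=14b +845.07ms=1b
10) 12676.056ms=15b +633.803ms=3/4b
11) 13309.859ms=63/4b +633.803ms=3/4b
12) 13943.662ms=33/2b +1267.606ms=3/2b
13) 15211.268ms=18b +1448.692ms=12/7b
14) 16659.96ms=138/7b +724.346ms=6/7b
15) 17384.306ms=144/7b +724.346ms=6/7b
16) 18108.652ms=150/7b +1448.692ms=12/7b
17) 19557.344ms=162/7b +724.346ms=6/7b
Σ=24b of 24 (71bpm 6/8) — PASS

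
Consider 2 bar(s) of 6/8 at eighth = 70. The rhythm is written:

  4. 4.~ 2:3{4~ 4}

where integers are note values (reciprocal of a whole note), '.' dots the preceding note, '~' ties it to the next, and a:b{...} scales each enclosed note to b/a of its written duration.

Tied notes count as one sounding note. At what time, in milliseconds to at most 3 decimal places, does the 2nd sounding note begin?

1. 0.0ms @ 0 + 2571.429ms (3)
2. 2571.429ms @ 3 + 7714.286ms (9)

note 2 onset = 3b = 2571.429ms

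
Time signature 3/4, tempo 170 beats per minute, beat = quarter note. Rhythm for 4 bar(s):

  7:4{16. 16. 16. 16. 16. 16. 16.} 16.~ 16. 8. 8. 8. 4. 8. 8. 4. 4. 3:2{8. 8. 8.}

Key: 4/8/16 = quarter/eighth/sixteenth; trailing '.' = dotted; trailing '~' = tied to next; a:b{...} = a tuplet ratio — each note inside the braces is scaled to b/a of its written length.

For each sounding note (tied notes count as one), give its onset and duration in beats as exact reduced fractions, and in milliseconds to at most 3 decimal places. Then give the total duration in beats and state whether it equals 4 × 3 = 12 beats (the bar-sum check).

1) 0.0ms=0b +75.63ms=3/14b
2) 75.63ms=3/14b +75.63ms=3/14b
3) 151.261ms=3/7b +75.63ms=3/14b
4) 226.891ms=9/14b +75.63ms=3/14b
5) 302.521ms=6/7b +75.63ms=3/14b
6) 378.151ms=15/14b +75.63ms=3/14b
7) 453.782ms=9/7b +75.63ms=3/14b
8) 529.412ms=3/2b +264.706ms=3/4b
9) 794.118ms=9/4b +264.706ms=3/4b
10) 1058.824ms=3b +264.706ms=3/4b
11) 1323.529ms=15/4b +264.706ms=3/4b
12) 1588.235ms=9/2b +529.412ms=3/2b
13) 2117.647ms=6b +264.706ms=3/4b
14) 2382.353ms=27/4b +264.706ms=3/4b
15) 2647.059ms=15/2b +529.412ms=3/2b
16) 3176.471ms=9b +529.412ms=3/2b
17) 3705.882ms=21/2b +176.471ms=1/2b
18) 3882.353ms=11b +176.471ms=1/2b
19) 4058.824ms=23/2b +176.471ms=1/2b
Σ=12b of 12 (170bpm 3/4) — PASS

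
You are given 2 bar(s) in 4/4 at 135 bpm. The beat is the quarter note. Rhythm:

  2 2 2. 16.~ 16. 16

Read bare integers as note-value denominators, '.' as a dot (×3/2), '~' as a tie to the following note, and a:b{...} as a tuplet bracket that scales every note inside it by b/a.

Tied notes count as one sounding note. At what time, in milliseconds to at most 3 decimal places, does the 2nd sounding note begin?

note 2 onset = 2b = 888.889ms

1. 0.0ms @ 0 + 888.889ms (2)
2. 888.889ms @ 2 + 888.889ms (2)
3. 1777.778ms @ 4 + 1333.333ms (3)
4. 3111.111ms @ 7 + 333.333ms (3/4)
5. 3444.444ms @ 31/4 + 111.111ms (1/4)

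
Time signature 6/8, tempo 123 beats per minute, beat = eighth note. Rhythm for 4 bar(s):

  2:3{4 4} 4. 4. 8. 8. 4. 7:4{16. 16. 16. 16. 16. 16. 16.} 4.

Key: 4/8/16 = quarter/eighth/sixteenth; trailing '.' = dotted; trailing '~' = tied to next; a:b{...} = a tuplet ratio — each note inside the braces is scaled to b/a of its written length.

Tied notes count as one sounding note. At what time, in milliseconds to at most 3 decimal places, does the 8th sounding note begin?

1. 0.0ms @ 0 + 1463.415ms (3)
2. 1463.415ms @ 3 + 1463.415ms (3)
3. 2926.829ms @ 6 + 1463.415ms (3)
4. 4390.244ms @ 9 + 1463.415ms (3)
5. 5853.659ms @ 12 + 731.707ms (3/2)
6. 6585.366ms @ 27/2 + 731.707ms (3/2)
7. 7317.073ms @ 15 + 1463.415ms (3)
8. 8780.488ms @ 18 + 209.059ms (3/7)
9. 8989.547ms @ 129/7 + 209.059ms (3/7)
10. 9198.606ms @ 132/7 + 209.059ms (3/7)
11. 9407.666ms @ 135/7 + 209.059ms (3/7)
12. 9616.725ms @ 138/7 + 209.059ms (3/7)
13. 9825.784ms @ 141/7 + 209.059ms (3/7)
14. 10034.843ms @ 144/7 + 209.059ms (3/7)
15. 10243.902ms @ 21 + 1463.415ms (3)

note 8 onset = 18b = 8780.488ms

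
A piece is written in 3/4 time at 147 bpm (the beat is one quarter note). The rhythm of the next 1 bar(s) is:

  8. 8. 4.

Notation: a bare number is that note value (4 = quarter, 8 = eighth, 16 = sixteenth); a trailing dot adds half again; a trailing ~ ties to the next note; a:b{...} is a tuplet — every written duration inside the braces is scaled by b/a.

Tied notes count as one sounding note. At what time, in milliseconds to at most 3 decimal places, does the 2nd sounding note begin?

note 2 onset = 3/4b = 306.122ms

1. 0.0ms @ 0 + 306.122ms (3/4)
2. 306.122ms @ 3/4 + 306.122ms (3/4)
3. 612.245ms @ 3/2 + 612.245ms (3/2)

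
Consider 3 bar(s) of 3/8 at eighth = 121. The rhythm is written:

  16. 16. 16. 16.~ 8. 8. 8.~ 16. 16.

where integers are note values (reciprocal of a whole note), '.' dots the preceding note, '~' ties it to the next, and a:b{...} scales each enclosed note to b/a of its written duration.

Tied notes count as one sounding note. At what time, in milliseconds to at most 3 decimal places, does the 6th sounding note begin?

1. 0.0ms @ 0 + 371.901ms (3/4)
2. 371.901ms @ 3/4 + 371.901ms (3/4)
3. 743.802ms @ 3/2 + 371.901ms (3/4)
4. 1115.702ms @ 9/4 + 1115.702ms (9/4)
5. 2231.405ms @ 9/2 + 743.802ms (3/2)
6. 2975.207ms @ 6 + 1115.702ms (9/4)
7. 4090.909ms @ 33/4 + 371.901ms (3/4)

note 6 onset = 6b = 2975.207ms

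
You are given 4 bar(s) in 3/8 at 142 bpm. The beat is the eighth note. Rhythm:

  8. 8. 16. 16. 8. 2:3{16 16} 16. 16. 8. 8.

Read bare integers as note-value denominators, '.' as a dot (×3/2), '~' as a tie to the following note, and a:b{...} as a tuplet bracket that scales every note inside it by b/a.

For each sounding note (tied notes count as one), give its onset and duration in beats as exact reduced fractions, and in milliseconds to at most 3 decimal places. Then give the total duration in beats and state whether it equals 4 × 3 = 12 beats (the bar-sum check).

1) 0.0ms=0b +633.803ms=3/2b
2) 633.803ms=3/2b +633.803ms=3/2b
3) 1267.606ms=3b +316.901ms=3/4b
4) 1584.507ms=15/4b +316.901ms=3/4b
5) 1901.408ms=9/2b +633.803ms=3/2b
6) 2535.211ms=6b +316.901ms=3/4b
7) 2852.113ms=27/4b +316.901ms=3/4b
8) 3169.014ms=15/2b +316.901ms=3/4b
9) 3485.915ms=33/4b +316.901ms=3/4b
10) 3802.817ms=9b +633.803ms=3/2b
11) 4436.62ms=21/2b +633.803ms=3/2b
Σ=12b of 12 (142bpm 3/8) — PASS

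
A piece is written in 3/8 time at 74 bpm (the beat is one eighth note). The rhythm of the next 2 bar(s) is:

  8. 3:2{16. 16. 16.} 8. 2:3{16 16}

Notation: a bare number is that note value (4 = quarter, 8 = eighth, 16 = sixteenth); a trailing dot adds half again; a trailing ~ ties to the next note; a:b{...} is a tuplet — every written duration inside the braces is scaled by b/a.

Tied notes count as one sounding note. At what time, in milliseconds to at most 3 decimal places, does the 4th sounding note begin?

note 4 onset = 5/2b = 2027.027ms

1. 0.0ms @ 0 + 1216.216ms (3/2)
2. 1216.216ms @ 3/2 + 405.405ms (1/2)
3. 1621.622ms @ 2 + 405.405ms (1/2)
4. 2027.027ms @ 5/2 + 405.405ms (1/2)
5. 2432.432ms @ 3 + 1216.216ms (3/2)
6. 3648.649ms @ 9/2 + 608.108ms (3/4)
7. 4256.757ms @ 21/4 + 608.108ms (3/4)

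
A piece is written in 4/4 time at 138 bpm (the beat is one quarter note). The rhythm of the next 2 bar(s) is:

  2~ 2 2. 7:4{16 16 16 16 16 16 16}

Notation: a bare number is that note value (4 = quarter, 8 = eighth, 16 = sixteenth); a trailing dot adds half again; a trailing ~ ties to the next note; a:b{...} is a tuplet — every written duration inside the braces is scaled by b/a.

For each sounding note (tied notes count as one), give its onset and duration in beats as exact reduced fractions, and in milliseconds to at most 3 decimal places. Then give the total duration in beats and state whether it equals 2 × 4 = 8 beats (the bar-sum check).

1) 0.0ms=0b +1739.13ms=4b
2) 1739.13ms=4b +1304.348ms=3b
3) 3043.478ms=7b +62.112ms=1/7b
4) 3105.59ms=50/7b +62.112ms=1/7b
5) 3167.702ms=51/7b +62.112ms=1/7b
6) 3229.814ms=52/7b +62.112ms=1/7b
7) 3291.925ms=53/7b +62.112ms=1/7b
8) 3354.037ms=54/7b +62.112ms=1/7b
9) 3416.149ms=55/7b +62.112ms=1/7b
Σ=8b of 8 (138bpm 4/4) — PASS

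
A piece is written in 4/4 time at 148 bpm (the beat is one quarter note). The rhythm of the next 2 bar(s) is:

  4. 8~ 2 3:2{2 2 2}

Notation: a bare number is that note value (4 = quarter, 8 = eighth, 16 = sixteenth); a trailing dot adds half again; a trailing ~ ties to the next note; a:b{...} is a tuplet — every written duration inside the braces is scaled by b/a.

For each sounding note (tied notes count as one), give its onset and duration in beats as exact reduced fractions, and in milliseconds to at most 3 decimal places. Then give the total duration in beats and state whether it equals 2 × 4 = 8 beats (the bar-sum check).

1) 0.0ms=0b +608.108ms=3/2b
2) 608.108ms=3/2b +1013.514ms=5/2b
3) 1621.622ms=4b +540.541ms=4/3b
4) 2162.162ms=16/3b +540.541ms=4/3b
5) 2702.703ms=20/3b +540.541ms=4/3b
Σ=8b of 8 (148bpm 4/4) — PASS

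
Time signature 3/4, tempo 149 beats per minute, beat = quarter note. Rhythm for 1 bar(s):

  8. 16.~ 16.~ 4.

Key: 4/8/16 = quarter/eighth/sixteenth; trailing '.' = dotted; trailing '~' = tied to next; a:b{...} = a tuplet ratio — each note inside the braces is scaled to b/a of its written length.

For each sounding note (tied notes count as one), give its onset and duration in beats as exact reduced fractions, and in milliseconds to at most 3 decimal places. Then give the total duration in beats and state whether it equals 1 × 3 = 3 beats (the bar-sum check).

1) 0.0ms=0b +302.013ms=3/4b
2) 302.013ms=3/4b +906.04ms=9/4b
Σ=3b of 3 (149bpm 3/4) — PASS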